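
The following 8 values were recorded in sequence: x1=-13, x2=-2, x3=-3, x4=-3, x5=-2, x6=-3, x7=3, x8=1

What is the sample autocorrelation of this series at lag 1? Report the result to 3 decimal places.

Mean x̄ = (-13 − 2 − 3 − 3 − 2 − 3 + 3 + 1)/8 = -2.7500
Deviations from mean: -10.2500, 0.7500, -0.2500, -0.2500, 0.7500, -0.2500, 5.7500, 3.7500
Σ(x_t−x̄)(x_{t+1}−x̄) = (-7.6875) + (-0.1875) + (0.0625) + (-0.1875) + (-0.1875) + (-1.4375) + (21.5625) = 11.9375
Denominator Σ(x_t−x̄)² = 153.5000
r_1 = 11.9375 / 153.5000 = 0.078

0.078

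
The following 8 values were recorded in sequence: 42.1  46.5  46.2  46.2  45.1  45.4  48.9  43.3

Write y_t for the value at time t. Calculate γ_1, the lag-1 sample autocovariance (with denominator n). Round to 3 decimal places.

Mean ȳ = (42.1 + 46.5 + 46.2 + 46.2 + 45.1 + 45.4 + 48.9 + 43.3)/8 = 45.4625
Deviations: -3.3625, 1.0375, 0.7375, 0.7375, -0.3625, -0.0625, 3.4375, -2.1625
Σ_{t=1}^{7}(y_t−ȳ)(y_{t+1}−ȳ) = -10.0727
γ_1 = -10.0727 / 8 = -1.259

-1.259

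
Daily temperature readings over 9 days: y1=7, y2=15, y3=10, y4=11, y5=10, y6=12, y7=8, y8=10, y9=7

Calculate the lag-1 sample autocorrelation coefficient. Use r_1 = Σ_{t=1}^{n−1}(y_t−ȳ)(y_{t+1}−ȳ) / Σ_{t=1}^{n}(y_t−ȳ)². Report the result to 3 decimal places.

-0.365

Mean ȳ = (7 + 15 + 10 + 11 + 10 + 12 + 8 + 10 + 7)/9 = 10.0000
Numerator Σ_{t=1}^{8}(y_t−ȳ)(y_{t+1}−ȳ) = -19.0000
Denominator Σ(y_t−ȳ)² = 52.0000
r_1 = -19.0000 / 52.0000 = -0.365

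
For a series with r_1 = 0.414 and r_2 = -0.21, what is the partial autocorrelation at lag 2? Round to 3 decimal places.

φ_{22} = (r_2 − r_1²) / (1 − r_1²)
r_1² = (0.414)² = 0.171396
Numerator = -0.21 − 0.1714 = -0.3814; denominator = 1 − 0.1714 = 0.8286
φ_{22} = -0.3814 / 0.8286 = -0.460

-0.460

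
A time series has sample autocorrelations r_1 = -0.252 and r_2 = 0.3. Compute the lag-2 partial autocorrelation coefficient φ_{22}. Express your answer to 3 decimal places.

0.253

φ_{22} = (r_2 − r_1²) / (1 − r_1²)
r_1² = (-0.252)² = 0.063504
Numerator = 0.3 − 0.0635 = 0.2365; denominator = 1 − 0.0635 = 0.9365
φ_{22} = 0.2365 / 0.9365 = 0.253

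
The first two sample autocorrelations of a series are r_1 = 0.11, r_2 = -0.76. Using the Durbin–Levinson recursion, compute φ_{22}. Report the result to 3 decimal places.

-0.782

φ_{22} = (r_2 − r_1²) / (1 − r_1²)
r_1² = (0.11)² = 0.0121
Numerator = -0.76 − 0.0121 = -0.7721; denominator = 1 − 0.0121 = 0.9879
φ_{22} = -0.7721 / 0.9879 = -0.782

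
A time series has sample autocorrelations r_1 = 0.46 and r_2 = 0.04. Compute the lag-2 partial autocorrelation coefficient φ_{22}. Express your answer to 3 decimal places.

φ_{22} = (r_2 − r_1²) / (1 − r_1²)
r_1² = (0.46)² = 0.2116
Numerator = 0.04 − 0.2116 = -0.1716; denominator = 1 − 0.2116 = 0.7884
φ_{22} = -0.1716 / 0.7884 = -0.218

-0.218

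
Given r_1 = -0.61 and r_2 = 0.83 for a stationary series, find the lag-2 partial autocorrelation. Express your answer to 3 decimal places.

φ_{22} = (r_2 − r_1²) / (1 − r_1²)
r_1² = (-0.61)² = 0.3721
Numerator = 0.83 − 0.3721 = 0.4579; denominator = 1 − 0.3721 = 0.6279
φ_{22} = 0.4579 / 0.6279 = 0.729

0.729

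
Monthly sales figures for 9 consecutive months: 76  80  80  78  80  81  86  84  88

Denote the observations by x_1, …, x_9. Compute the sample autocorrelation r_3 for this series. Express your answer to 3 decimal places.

Mean x̄ = (76 + 80 + 80 + 78 + 80 + 81 + 86 + 84 + 88)/9 = 81.4444
Σ(x_t−x̄)(x_{t+3}−x̄) = (18.7531) + (2.0864) + (0.6420) + (-15.6914) + (-3.6914) + (-2.9136) = -0.8148
Denominator Σ(x_t−x̄)² = 118.2222
r_3 = -0.8148 / 118.2222 = -0.007

-0.007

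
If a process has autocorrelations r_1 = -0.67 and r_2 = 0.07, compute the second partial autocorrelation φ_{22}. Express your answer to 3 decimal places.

-0.688

φ_{22} = (r_2 − r_1²) / (1 − r_1²)
r_1² = (-0.67)² = 0.4489
Numerator = 0.07 − 0.4489 = -0.3789; denominator = 1 − 0.4489 = 0.5511
φ_{22} = -0.3789 / 0.5511 = -0.688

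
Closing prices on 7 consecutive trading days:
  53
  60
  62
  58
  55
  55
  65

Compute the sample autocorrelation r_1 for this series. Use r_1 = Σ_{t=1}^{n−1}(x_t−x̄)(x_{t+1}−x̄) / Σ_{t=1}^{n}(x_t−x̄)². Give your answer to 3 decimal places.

-0.126

Mean x̄ = (53 + 60 + 62 + 58 + 55 + 55 + 65)/7 = 58.2857
Numerator Σ_{t=1}^{6}(x_t−x̄)(x_{t+1}−x̄) = -14.0816
Denominator Σ(x_t−x̄)² = 111.4286
r_1 = -14.0816 / 111.4286 = -0.126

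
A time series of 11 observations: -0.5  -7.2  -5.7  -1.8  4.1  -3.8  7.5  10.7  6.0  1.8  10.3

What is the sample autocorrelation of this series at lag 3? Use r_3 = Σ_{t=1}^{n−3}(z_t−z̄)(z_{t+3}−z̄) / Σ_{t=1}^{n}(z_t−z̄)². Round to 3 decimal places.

Mean z̄ = (-0.5 − 7.2 − 5.7 − 1.8 + 4.1 − 3.8 + 7.5 + 10.7 + 6.0 + 1.8 + 10.3)/11 = 1.9455
Numerator Σ_{t=1}^{8}(z_t−z̄)(z_{t+3}−z̄) = 80.4765
Denominator Σ(z_t−z̄)² = 393.5073
r_3 = 80.4765 / 393.5073 = 0.205

0.205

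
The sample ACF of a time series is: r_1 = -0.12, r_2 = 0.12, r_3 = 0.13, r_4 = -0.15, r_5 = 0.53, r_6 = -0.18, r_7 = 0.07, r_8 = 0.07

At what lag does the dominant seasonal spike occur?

The largest autocorrelation is r_5 = 0.53; the remaining lags stay at or below 0.13.
The dominant spike at lag 5 indicates a seasonal period of 5.

5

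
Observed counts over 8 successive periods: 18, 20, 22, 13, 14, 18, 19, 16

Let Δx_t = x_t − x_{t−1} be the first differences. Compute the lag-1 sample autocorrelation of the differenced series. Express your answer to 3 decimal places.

First differences Δx: 2, 2, -9, 1, 4, 1, -3
Mean of differences = -0.2857
Numerator Σ(Δx_t−Δx̄)(Δx_{t+1}−Δx̄) = -18.3673
Denominator Σ(Δx_t−Δx̄)² = 115.4286
r_1(Δx) = -18.3673 / 115.4286 = -0.159

-0.159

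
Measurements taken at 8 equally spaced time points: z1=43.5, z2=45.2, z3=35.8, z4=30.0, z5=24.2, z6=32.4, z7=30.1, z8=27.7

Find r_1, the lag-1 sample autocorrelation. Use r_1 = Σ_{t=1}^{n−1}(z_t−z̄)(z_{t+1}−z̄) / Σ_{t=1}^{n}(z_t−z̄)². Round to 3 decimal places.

0.523

Mean z̄ = (43.5 + 45.2 + 35.8 + 30.0 + 24.2 + 32.4 + 30.1 + 27.7)/8 = 33.6125
Deviations from mean: 9.8875, 11.5875, 2.1875, -3.6125, -9.4125, -1.2125, -3.5125, -5.9125
Numerator Σ_{t=1}^{7}(z_t−z̄)(z_{t+1}−z̄) = 202.4586
Denominator Σ(z_t−z̄)² = 387.2288
r_1 = 202.4586 / 387.2288 = 0.523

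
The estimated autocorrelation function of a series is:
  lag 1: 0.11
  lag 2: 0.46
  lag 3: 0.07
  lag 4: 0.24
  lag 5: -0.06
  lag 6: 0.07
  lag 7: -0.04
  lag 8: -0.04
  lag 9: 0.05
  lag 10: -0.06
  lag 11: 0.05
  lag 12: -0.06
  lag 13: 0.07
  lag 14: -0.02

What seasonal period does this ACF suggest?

The largest autocorrelation is r_2 = 0.46, with a weaker echo at lag 4 (0.24); the remaining lags stay at or below 0.11.
The dominant spike at lag 2 indicates a seasonal period of 2.

2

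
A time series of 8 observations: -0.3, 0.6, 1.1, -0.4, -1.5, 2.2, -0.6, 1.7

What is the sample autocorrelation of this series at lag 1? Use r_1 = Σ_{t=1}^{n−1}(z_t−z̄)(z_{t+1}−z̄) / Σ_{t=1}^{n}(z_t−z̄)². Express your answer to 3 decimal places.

-0.502

Mean z̄ = (-0.3 + 0.6 + 1.1 − 0.4 − 1.5 + 2.2 − 0.6 + 1.7)/8 = 0.3500
Deviations from mean: -0.6500, 0.2500, 0.7500, -0.7500, -1.8500, 1.8500, -0.9500, 1.3500
Σ(z_t−z̄)(z_{t+1}−z̄) = (-0.1625) + (0.1875) + (-0.5625) + (1.3875) + (-3.4225) + (-1.7575) + (-1.2825) = -5.6125
Denominator Σ(z_t−z̄)² = 11.1800
r_1 = -5.6125 / 11.1800 = -0.502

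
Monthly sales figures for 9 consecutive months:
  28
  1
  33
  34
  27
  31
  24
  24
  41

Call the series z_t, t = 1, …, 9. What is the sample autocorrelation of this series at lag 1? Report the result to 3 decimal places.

-0.186

Mean z̄ = (28 + 1 + 33 + 34 + 27 + 31 + 24 + 24 + 41)/9 = 27.0000
Numerator Σ_{t=1}^{8}(z_t−z̄)(z_{t+1}−z̄) = -185.0000
Denominator Σ(z_t−z̄)² = 992.0000
r_1 = -185.0000 / 992.0000 = -0.186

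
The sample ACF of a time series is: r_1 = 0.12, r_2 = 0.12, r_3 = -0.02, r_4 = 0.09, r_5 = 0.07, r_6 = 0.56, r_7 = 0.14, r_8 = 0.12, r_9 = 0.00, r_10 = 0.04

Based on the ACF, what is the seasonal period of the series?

The largest autocorrelation is r_6 = 0.56; the remaining lags stay at or below 0.14.
The dominant spike at lag 6 indicates a seasonal period of 6.

6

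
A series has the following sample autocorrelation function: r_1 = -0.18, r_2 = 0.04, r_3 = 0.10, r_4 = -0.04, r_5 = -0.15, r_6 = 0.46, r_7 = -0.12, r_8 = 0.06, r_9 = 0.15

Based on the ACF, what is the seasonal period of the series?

6

The largest autocorrelation is r_6 = 0.46; the remaining lags stay at or below 0.15.
The dominant spike at lag 6 indicates a seasonal period of 6.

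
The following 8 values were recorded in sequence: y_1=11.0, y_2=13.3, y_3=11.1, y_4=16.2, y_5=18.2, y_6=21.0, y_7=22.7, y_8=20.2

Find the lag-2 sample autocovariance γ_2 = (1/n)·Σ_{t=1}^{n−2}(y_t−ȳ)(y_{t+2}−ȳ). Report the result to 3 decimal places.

Mean ȳ = (11.0 + 13.3 + 11.1 + 16.2 + 18.2 + 21.0 + 22.7 + 20.2)/8 = 16.7125
Deviations: -5.7125, -3.4125, -5.6125, -0.5125, 1.4875, 4.2875, 5.9875, 3.4875
Σ_{t=1}^{6}(y_t−ȳ)(y_{t+2}−ȳ) = 47.1234
γ_2 = 47.1234 / 8 = 5.890

5.890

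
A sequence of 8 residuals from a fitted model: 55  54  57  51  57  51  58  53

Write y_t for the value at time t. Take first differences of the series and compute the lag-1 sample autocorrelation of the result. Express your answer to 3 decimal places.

First differences Δy: -1, 3, -6, 6, -6, 7, -5
Mean of differences = -0.2857
Numerator Σ(Δy_t−Δȳ)(Δy_{t+1}−Δȳ) = -168.9388
Denominator Σ(Δy_t−Δȳ)² = 191.4286
r_1(Δy) = -168.9388 / 191.4286 = -0.883

-0.883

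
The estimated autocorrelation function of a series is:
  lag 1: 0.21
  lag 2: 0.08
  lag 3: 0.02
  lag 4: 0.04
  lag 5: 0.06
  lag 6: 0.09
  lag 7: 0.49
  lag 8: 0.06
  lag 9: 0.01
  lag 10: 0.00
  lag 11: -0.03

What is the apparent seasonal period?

7

The largest autocorrelation is r_7 = 0.49; the remaining lags stay at or below 0.21. The elevated value at lag 1 (0.21), dropping to 0.08 at lag 2, reflects decaying short-term dependence rather than seasonality.
The dominant spike at lag 7 indicates a seasonal period of 7.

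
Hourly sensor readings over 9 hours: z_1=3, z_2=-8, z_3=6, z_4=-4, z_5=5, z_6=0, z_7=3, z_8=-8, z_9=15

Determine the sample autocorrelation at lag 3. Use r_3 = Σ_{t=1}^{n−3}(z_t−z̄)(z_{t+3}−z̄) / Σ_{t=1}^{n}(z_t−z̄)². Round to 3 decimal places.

-0.256

Mean z̄ = (3 − 8 + 6 − 4 + 5 + 0 + 3 − 8 + 15)/9 = 1.3333
Numerator Σ_{t=1}^{6}(z_t−z̄)(z_{t+3}−z̄) = -110.6667
Denominator Σ(z_t−z̄)² = 432.0000
r_3 = -110.6667 / 432.0000 = -0.256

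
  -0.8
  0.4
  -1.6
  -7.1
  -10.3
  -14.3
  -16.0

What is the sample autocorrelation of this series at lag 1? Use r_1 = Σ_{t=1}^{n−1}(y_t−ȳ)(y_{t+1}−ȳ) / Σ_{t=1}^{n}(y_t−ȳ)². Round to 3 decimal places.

Mean ȳ = (-0.8 + 0.4 − 1.6 − 7.1 − 10.3 − 14.3 − 16.0)/7 = -7.1000
Deviations from mean: 6.3000, 7.5000, 5.5000, 0.0000, -3.2000, -7.2000, -8.9000
Numerator Σ_{t=1}^{6}(y_t−ȳ)(y_{t+1}−ȳ) = 175.6200
Denominator Σ(y_t−ȳ)² = 267.4800
r_1 = 175.6200 / 267.4800 = 0.657

0.657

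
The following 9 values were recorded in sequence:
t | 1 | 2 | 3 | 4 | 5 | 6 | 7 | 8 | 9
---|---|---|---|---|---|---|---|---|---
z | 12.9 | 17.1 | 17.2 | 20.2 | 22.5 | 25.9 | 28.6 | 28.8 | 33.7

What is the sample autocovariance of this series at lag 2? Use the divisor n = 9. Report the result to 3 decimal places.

Mean z̄ = (12.9 + 17.1 + 17.2 + 20.2 + 22.5 + 25.9 + 28.6 + 28.8 + 33.7)/9 = 22.9889
Σ_{t=1}^{7}(z_t−z̄)(z_{t+2}−z̄) = 143.8131
γ_2 = 143.8131 / 9 = 15.979

15.979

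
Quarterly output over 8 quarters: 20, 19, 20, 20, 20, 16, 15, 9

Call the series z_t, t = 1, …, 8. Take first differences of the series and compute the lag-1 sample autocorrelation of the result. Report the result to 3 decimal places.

0.006

First differences Δz: -1, 1, 0, 0, -4, -1, -6
Mean of differences = -1.5714
Numerator Σ(Δz_t−Δz̄)(Δz_{t+1}−Δz̄) = 0.2449
Denominator Σ(Δz_t−Δz̄)² = 37.7143
r_1(Δz) = 0.2449 / 37.7143 = 0.006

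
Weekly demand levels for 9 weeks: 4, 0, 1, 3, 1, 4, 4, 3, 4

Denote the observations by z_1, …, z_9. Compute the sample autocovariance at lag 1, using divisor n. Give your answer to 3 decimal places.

Mean z̄ = (4 + 0 + 1 + 3 + 1 + 4 + 4 + 3 + 4)/9 = 2.6667
Σ_{t=1}^{8}(z_t−z̄)(z_{t+1}−z̄) = 0.2222
γ_1 = 0.2222 / 9 = 0.025

0.025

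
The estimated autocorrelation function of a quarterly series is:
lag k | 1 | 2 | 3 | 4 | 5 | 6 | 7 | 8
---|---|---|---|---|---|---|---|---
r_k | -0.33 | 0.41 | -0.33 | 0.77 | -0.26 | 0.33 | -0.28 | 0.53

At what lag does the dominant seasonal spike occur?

The largest autocorrelation is r_4 = 0.77, with a weaker echo at lag 8 (0.53); the remaining lags stay at or below 0.41.
The dominant spike at lag 4 indicates a seasonal period of 4.

4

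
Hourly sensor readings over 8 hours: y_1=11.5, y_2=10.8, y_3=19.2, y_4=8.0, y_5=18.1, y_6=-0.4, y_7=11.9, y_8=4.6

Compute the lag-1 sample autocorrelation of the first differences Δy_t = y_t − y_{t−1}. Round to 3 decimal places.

First differences Δy: -0.7, 8.4, -11.2, 10.1, -18.5, 12.3, -7.3
Mean of differences = -0.9857
Numerator Σ(Δy_t−Δȳ)(Δy_{t+1}−Δȳ) = -717.1573
Denominator Σ(Δy_t−Δȳ)² = 838.5286
r_1(Δy) = -717.1573 / 838.5286 = -0.855

-0.855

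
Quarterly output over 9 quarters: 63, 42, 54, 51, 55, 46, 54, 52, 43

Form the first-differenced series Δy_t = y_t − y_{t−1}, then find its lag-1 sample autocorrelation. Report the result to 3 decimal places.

-0.490

First differences Δy: -21, 12, -3, 4, -9, 8, -2, -9
Mean of differences = -2.5000
Numerator Σ(Δy_t−Δȳ)(Δy_{t+1}−Δȳ) = -387.2500
Denominator Σ(Δy_t−Δȳ)² = 790.0000
r_1(Δy) = -387.2500 / 790.0000 = -0.490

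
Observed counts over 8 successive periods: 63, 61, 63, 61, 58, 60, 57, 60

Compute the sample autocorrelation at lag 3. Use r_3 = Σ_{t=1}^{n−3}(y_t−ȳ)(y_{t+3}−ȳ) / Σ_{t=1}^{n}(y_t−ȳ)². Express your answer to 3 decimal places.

Mean ȳ = (63 + 61 + 63 + 61 + 58 + 60 + 57 + 60)/8 = 60.3750
Deviations from mean: 2.6250, 0.6250, 2.6250, 0.6250, -2.3750, -0.3750, -3.3750, -0.3750
Numerator Σ_{t=1}^{5}(y_t−ȳ)(y_{t+3}−ȳ) = -2.0469
Denominator Σ(y_t−ȳ)² = 31.8750
r_3 = -2.0469 / 31.8750 = -0.064

-0.064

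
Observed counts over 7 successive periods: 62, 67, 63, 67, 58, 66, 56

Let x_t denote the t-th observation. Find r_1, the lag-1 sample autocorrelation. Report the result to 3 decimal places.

Mean x̄ = (62 + 67 + 63 + 67 + 58 + 66 + 56)/7 = 62.7143
Deviations from mean: -0.7143, 4.2857, 0.2857, 4.2857, -4.7143, 3.2857, -6.7143
Σ(x_t−x̄)(x_{t+1}−x̄) = (-3.0612) + (1.2245) + (1.2245) + (-20.2041) + (-15.4898) + (-22.0612) = -58.3673
Denominator Σ(x_t−x̄)² = 115.4286
r_1 = -58.3673 / 115.4286 = -0.506

-0.506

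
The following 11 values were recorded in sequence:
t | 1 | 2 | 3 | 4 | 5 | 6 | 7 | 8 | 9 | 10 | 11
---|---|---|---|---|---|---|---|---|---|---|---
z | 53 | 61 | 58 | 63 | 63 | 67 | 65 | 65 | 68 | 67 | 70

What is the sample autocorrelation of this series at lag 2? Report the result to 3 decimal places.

0.441

Mean z̄ = (53 + 61 + 58 + 63 + 63 + 67 + 65 + 65 + 68 + 67 + 70)/11 = 63.6364
Numerator Σ_{t=1}^{9}(z_t−z̄)(z_{t+2}−z̄) = 105.0992
Denominator Σ(z_t−z̄)² = 238.5455
r_2 = 105.0992 / 238.5455 = 0.441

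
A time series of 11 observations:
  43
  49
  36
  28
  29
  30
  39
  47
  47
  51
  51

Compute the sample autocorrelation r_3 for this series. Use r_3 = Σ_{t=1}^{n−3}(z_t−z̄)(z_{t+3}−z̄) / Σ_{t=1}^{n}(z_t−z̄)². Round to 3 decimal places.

-0.177

Mean z̄ = (43 + 49 + 36 + 28 + 29 + 30 + 39 + 47 + 47 + 51 + 51)/11 = 40.9091
Numerator Σ_{t=1}^{8}(z_t−z̄)(z_{t+3}−z̄) = -141.9339
Denominator Σ(z_t−z̄)² = 802.9091
r_3 = -141.9339 / 802.9091 = -0.177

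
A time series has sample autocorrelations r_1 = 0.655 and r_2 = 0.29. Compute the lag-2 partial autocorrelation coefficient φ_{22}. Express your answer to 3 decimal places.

-0.243

φ_{22} = (r_2 − r_1²) / (1 − r_1²)
r_1² = (0.655)² = 0.429025
Numerator = 0.29 − 0.4290 = -0.1390; denominator = 1 − 0.4290 = 0.5710
φ_{22} = -0.1390 / 0.5710 = -0.243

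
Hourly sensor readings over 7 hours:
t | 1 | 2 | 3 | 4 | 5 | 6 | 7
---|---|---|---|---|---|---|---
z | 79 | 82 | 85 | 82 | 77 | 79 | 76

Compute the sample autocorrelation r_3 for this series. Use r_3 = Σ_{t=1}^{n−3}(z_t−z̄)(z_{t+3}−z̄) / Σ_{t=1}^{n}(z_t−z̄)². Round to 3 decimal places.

Mean z̄ = (79 + 82 + 85 + 82 + 77 + 79 + 76)/7 = 80.0000
Deviations from mean: -1.0000, 2.0000, 5.0000, 2.0000, -3.0000, -1.0000, -4.0000
Numerator Σ_{t=1}^{4}(z_t−z̄)(z_{t+3}−z̄) = -21.0000
Denominator Σ(z_t−z̄)² = 60.0000
r_3 = -21.0000 / 60.0000 = -0.350

-0.350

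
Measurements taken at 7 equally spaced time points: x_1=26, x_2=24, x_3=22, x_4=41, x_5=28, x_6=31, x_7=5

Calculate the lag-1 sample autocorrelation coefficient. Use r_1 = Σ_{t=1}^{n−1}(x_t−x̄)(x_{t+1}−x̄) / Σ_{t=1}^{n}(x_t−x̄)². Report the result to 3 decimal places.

-0.149

Mean x̄ = (26 + 24 + 22 + 41 + 28 + 31 + 5)/7 = 25.2857
Deviations from mean: 0.7143, -1.2857, -3.2857, 15.7143, 2.7143, 5.7143, -20.2857
Σ(x_t−x̄)(x_{t+1}−x̄) = (-0.9184) + (4.2245) + (-51.6327) + (42.6531) + (15.5102) + (-115.9184) = -106.0816
Denominator Σ(x_t−x̄)² = 711.4286
r_1 = -106.0816 / 711.4286 = -0.149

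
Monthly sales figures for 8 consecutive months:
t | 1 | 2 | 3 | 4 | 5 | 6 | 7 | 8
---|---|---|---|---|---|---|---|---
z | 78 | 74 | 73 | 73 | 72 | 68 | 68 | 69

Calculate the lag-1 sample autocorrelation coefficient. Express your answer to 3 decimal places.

0.513

Mean z̄ = (78 + 74 + 73 + 73 + 72 + 68 + 68 + 69)/8 = 71.8750
Deviations from mean: 6.1250, 2.1250, 1.1250, 1.1250, 0.1250, -3.8750, -3.8750, -2.8750
Numerator Σ_{t=1}^{7}(z_t−z̄)(z_{t+1}−z̄) = 42.4844
Denominator Σ(z_t−z̄)² = 82.8750
r_1 = 42.4844 / 82.8750 = 0.513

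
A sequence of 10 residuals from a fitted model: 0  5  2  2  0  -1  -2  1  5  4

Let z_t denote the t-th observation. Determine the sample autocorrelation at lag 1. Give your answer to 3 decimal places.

Mean z̄ = (0 + 5 + 2 + 2 + 0 − 1 − 2 + 1 + 5 + 4)/10 = 1.6000
Numerator Σ_{t=1}^{9}(z_t−z̄)(z_{t+1}−z̄) = 17.2400
Denominator Σ(z_t−z̄)² = 54.4000
r_1 = 17.2400 / 54.4000 = 0.317

0.317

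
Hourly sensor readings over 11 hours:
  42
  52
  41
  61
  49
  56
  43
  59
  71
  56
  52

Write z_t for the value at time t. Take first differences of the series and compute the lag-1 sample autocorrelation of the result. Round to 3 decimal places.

-0.549

First differences Δz: 10, -11, 20, -12, 7, -13, 16, 12, -15, -4
Mean of differences = 1.0000
Numerator Σ(Δz_t−Δz̄)(Δz_{t+1}−Δz̄) = -886.0000
Denominator Σ(Δz_t−Δz̄)² = 1614.0000
r_1(Δz) = -886.0000 / 1614.0000 = -0.549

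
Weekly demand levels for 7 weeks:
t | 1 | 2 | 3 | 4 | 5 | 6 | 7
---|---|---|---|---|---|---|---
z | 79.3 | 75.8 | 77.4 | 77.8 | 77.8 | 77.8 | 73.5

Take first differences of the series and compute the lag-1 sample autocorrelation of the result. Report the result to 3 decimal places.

First differences Δz: -3.5, 1.6, 0.4, 0.0, 0.0, -4.3
Mean of differences = -0.9667
Numerator Σ(Δz_t−Δz̄)(Δz_{t+1}−Δz̄) = -3.9611
Denominator Σ(Δz_t−Δz̄)² = 27.8533
r_1(Δz) = -3.9611 / 27.8533 = -0.142

-0.142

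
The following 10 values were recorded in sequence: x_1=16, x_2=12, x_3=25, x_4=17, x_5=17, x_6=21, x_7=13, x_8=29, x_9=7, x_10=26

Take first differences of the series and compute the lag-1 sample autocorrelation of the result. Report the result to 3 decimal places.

First differences Δx: -4, 13, -8, 0, 4, -8, 16, -22, 19
Mean of differences = 1.1111
Numerator Σ(Δx_t−Δx̄)(Δx_{t+1}−Δx̄) = -1081.6790
Denominator Σ(Δx_t−Δx̄)² = 1418.8889
r_1(Δx) = -1081.6790 / 1418.8889 = -0.762

-0.762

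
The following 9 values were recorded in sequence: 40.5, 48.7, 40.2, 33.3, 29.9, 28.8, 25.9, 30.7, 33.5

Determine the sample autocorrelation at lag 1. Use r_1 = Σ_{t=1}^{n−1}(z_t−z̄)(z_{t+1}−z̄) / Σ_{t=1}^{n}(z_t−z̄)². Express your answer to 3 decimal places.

0.668

Mean z̄ = (40.5 + 48.7 + 40.2 + 33.3 + 29.9 + 28.8 + 25.9 + 30.7 + 33.5)/9 = 34.6111
Numerator Σ_{t=1}^{8}(z_t−z̄)(z_{t+1}−z̄) = 276.9721
Denominator Σ(z_t−z̄)² = 414.5089
r_1 = 276.9721 / 414.5089 = 0.668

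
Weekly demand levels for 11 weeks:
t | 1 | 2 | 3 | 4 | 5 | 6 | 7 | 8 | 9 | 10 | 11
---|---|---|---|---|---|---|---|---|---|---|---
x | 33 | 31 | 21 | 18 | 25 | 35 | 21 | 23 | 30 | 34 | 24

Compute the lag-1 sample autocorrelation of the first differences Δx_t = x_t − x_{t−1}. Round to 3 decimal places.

-0.105

First differences Δx: -2, -10, -3, 7, 10, -14, 2, 7, 4, -10
Mean of differences = -0.9000
Numerator Σ(Δx_t−Δx̄)(Δx_{t+1}−Δx̄) = -65.1100
Denominator Σ(Δx_t−Δx̄)² = 618.9000
r_1(Δx) = -65.1100 / 618.9000 = -0.105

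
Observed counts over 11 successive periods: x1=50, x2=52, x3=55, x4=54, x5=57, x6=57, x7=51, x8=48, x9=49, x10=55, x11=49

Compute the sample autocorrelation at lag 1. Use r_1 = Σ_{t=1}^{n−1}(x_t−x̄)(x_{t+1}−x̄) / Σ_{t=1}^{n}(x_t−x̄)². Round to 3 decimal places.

Mean x̄ = (50 + 52 + 55 + 54 + 57 + 57 + 51 + 48 + 49 + 55 + 49)/11 = 52.4545
Numerator Σ_{t=1}^{10}(x_t−x̄)(x_{t+1}−x̄) = 29.2479
Denominator Σ(x_t−x̄)² = 108.7273
r_1 = 29.2479 / 108.7273 = 0.269

0.269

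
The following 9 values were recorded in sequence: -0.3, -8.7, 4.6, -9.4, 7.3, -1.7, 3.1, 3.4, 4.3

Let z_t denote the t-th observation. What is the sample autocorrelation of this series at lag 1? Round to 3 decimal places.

-0.505

Mean z̄ = (-0.3 − 8.7 + 4.6 − 9.4 + 7.3 − 1.7 + 3.1 + 3.4 + 4.3)/9 = 0.2889
Numerator Σ_{t=1}^{8}(z_t−z̄)(z_{t+1}−z̄) = -141.4690
Denominator Σ(z_t−z̄)² = 280.3889
r_1 = -141.4690 / 280.3889 = -0.505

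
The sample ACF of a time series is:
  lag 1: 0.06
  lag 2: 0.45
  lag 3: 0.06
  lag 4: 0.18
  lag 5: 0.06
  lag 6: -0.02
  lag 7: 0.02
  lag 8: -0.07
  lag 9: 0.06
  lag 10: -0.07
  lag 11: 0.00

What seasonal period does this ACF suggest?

2

The largest autocorrelation is r_2 = 0.45, with a weaker echo at lag 4 (0.18); the remaining lags stay at or below 0.06.
The dominant spike at lag 2 indicates a seasonal period of 2.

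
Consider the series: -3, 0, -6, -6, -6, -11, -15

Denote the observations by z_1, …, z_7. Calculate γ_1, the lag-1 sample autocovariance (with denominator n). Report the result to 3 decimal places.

9.029

Mean z̄ = (-3 + 0 − 6 − 6 − 6 − 11 − 15)/7 = -6.7143
Σ_{t=1}^{6}(z_t−z̄)(z_{t+1}−z̄) = 63.2041
γ_1 = 63.2041 / 7 = 9.029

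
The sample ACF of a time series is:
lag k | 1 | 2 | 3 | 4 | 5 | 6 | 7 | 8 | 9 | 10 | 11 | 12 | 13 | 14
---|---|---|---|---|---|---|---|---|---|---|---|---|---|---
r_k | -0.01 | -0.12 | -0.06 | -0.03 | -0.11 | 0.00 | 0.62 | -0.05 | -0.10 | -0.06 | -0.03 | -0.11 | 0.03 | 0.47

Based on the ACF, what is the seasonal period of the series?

The largest autocorrelation is r_7 = 0.62, with a weaker echo at lag 14 (0.47); the remaining lags stay at or below 0.03.
The dominant spike at lag 7 indicates a seasonal period of 7.

7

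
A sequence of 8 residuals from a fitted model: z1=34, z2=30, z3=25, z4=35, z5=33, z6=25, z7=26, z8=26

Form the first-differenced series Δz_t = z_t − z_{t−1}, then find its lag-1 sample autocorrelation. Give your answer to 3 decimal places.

-0.238

First differences Δz: -4, -5, 10, -2, -8, 1, 0
Mean of differences = -1.1429
Numerator Σ(Δz_t−Δz̄)(Δz_{t+1}−Δz̄) = -47.8776
Denominator Σ(Δz_t−Δz̄)² = 200.8571
r_1(Δz) = -47.8776 / 200.8571 = -0.238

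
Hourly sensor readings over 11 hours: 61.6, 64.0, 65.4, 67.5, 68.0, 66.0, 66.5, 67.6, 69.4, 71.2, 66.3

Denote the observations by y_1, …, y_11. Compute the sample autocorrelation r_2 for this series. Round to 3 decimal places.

Mean ȳ = (61.6 + 64.0 + 65.4 + 67.5 + 68.0 + 66.0 + 66.5 + 67.6 + 69.4 + 71.2 + 66.3)/11 = 66.6818
Numerator Σ_{t=1}^{9}(y_t−ȳ)(y_{t+2}−ȳ) = 3.8230
Denominator Σ(y_t−ȳ)² = 66.3564
r_2 = 3.8230 / 66.3564 = 0.058

0.058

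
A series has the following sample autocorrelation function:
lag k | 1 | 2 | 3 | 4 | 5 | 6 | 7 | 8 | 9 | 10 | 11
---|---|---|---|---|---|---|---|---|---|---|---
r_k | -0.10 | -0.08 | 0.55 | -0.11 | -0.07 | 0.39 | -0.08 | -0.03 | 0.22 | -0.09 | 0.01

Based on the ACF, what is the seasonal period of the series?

3

The largest autocorrelation is r_3 = 0.55, with weaker echoes at lags 6 (0.39) and 9 (0.22); the remaining lags stay at or below 0.01.
The dominant spike at lag 3 indicates a seasonal period of 3.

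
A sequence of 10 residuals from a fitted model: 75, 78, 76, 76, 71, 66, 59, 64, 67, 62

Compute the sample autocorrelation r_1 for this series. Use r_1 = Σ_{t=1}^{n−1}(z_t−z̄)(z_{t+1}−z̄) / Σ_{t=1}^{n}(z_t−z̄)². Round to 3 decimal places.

Mean z̄ = (75 + 78 + 76 + 76 + 71 + 66 + 59 + 64 + 67 + 62)/10 = 69.4000
Numerator Σ_{t=1}^{9}(z_t−z̄)(z_{t+1}−z̄) = 275.8400
Denominator Σ(z_t−z̄)² = 404.4000
r_1 = 275.8400 / 404.4000 = 0.682

0.682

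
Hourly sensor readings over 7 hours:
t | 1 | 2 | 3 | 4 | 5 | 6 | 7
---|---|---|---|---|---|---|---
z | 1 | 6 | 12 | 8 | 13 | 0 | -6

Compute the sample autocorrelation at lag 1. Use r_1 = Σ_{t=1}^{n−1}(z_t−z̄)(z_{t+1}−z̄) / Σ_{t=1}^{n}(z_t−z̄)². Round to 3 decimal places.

Mean z̄ = (1 + 6 + 12 + 8 + 13 + 0 − 6)/7 = 4.8571
Deviations from mean: -3.8571, 1.1429, 7.1429, 3.1429, 8.1429, -4.8571, -10.8571
Numerator Σ_{t=1}^{6}(z_t−z̄)(z_{t+1}−z̄) = 64.9796
Denominator Σ(z_t−z̄)² = 284.8571
r_1 = 64.9796 / 284.8571 = 0.228

0.228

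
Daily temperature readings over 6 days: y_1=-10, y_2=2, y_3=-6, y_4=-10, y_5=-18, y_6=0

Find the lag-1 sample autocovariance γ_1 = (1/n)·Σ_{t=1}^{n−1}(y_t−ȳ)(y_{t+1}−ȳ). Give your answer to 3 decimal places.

Mean ȳ = (-10 + 2 − 6 − 10 − 18 + 0)/6 = -7.0000
Deviations: -3.0000, 9.0000, 1.0000, -3.0000, -11.0000, 7.0000
Σ_{t=1}^{5}(y_t−ȳ)(y_{t+1}−ȳ) = -65.0000
γ_1 = -65.0000 / 6 = -10.833

-10.833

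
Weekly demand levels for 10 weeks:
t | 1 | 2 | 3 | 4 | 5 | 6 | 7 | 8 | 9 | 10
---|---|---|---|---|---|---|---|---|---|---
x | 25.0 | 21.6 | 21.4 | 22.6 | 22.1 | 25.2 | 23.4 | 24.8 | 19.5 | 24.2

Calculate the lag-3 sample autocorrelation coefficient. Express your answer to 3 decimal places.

-0.383

Mean x̄ = (25.0 + 21.6 + 21.4 + 22.6 + 22.1 + 25.2 + 23.4 + 24.8 + 19.5 + 24.2)/10 = 22.9800
Σ(x_t−x̄)(x_{t+3}−x̄) = (-0.7676) + (1.2144) + (-3.5076) + (-0.1596) + (-1.6016) + (-7.7256) + (0.5124) = -12.0352
Denominator Σ(x_t−x̄)² = 31.4160
r_3 = -12.0352 / 31.4160 = -0.383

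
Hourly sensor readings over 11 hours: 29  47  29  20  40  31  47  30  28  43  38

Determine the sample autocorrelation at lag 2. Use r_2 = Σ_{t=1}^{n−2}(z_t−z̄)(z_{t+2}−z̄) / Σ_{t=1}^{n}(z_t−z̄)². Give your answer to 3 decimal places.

Mean z̄ = (29 + 47 + 29 + 20 + 40 + 31 + 47 + 30 + 28 + 43 + 38)/11 = 34.7273
Numerator Σ_{t=1}^{9}(z_t−z̄)(z_{t+2}−z̄) = -184.6033
Denominator Σ(z_t−z̄)² = 772.1818
r_2 = -184.6033 / 772.1818 = -0.239

-0.239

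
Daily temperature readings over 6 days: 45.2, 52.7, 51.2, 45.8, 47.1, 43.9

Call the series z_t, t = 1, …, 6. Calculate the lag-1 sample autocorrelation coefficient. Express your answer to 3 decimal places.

Mean z̄ = (45.2 + 52.7 + 51.2 + 45.8 + 47.1 + 43.9)/6 = 47.6500
Deviations from mean: -2.4500, 5.0500, 3.5500, -1.8500, -0.5500, -3.7500
Σ(z_t−z̄)(z_{t+1}−z̄) = (-12.3725) + (17.9275) + (-6.5675) + (1.0175) + (2.0625) = 2.0675
Denominator Σ(z_t−z̄)² = 61.8950
r_1 = 2.0675 / 61.8950 = 0.033

0.033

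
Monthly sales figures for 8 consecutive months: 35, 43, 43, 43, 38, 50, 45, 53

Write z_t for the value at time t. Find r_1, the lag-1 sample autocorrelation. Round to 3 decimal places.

-0.019

Mean z̄ = (35 + 43 + 43 + 43 + 38 + 50 + 45 + 53)/8 = 43.7500
Σ(z_t−z̄)(z_{t+1}−z̄) = (6.5625) + (0.5625) + (0.5625) + (4.3125) + (-35.9375) + (7.8125) + (11.5625) = -4.5625
Denominator Σ(z_t−z̄)² = 237.5000
r_1 = -4.5625 / 237.5000 = -0.019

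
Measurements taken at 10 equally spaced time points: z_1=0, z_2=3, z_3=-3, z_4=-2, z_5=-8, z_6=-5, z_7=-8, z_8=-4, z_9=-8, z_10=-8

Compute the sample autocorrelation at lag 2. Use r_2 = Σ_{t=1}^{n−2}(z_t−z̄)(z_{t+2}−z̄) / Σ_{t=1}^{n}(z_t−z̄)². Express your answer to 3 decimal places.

Mean z̄ = (0 + 3 − 3 − 2 − 8 − 5 − 8 − 4 − 8 − 8)/10 = -4.3000
Numerator Σ_{t=1}^{8}(z_t−z̄)(z_{t+2}−z̄) = 42.0200
Denominator Σ(z_t−z̄)² = 134.1000
r_2 = 42.0200 / 134.1000 = 0.313

0.313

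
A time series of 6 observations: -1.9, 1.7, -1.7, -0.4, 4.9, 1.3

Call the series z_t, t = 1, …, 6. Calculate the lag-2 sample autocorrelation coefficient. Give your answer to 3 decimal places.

Mean z̄ = (-1.9 + 1.7 − 1.7 − 0.4 + 4.9 + 1.3)/6 = 0.6500
Deviations from mean: -2.5500, 1.0500, -2.3500, -1.0500, 4.2500, 0.6500
Σ(z_t−z̄)(z_{t+2}−z̄) = (5.9925) + (-1.1025) + (-9.9875) + (-0.6825) = -5.7800
Denominator Σ(z_t−z̄)² = 32.7150
r_2 = -5.7800 / 32.7150 = -0.177

-0.177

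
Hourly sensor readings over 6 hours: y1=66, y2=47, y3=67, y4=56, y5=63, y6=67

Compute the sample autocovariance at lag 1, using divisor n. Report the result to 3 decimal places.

Mean ȳ = (66 + 47 + 67 + 56 + 63 + 67)/6 = 61.0000
Σ_{t=1}^{5}(y_t−ȳ)(y_{t+1}−ȳ) = -182.0000
γ_1 = -182.0000 / 6 = -30.333

-30.333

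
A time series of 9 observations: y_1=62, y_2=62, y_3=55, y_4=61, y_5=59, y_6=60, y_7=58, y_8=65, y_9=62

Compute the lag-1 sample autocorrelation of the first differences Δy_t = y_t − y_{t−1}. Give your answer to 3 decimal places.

First differences Δy: 0, -7, 6, -2, 1, -2, 7, -3
Mean of differences = 0.0000
Numerator Σ(Δy_t−Δȳ)(Δy_{t+1}−Δȳ) = -93.0000
Denominator Σ(Δy_t−Δȳ)² = 152.0000
r_1(Δy) = -93.0000 / 152.0000 = -0.612

-0.612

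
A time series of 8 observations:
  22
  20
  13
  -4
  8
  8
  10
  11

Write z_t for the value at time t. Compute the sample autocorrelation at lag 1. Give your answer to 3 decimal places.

Mean z̄ = (22 + 20 + 13 − 4 + 8 + 8 + 10 + 11)/8 = 11.0000
Deviations from mean: 11.0000, 9.0000, 2.0000, -15.0000, -3.0000, -3.0000, -1.0000, 0.0000
Numerator Σ_{t=1}^{7}(z_t−z̄)(z_{t+1}−z̄) = 144.0000
Denominator Σ(z_t−z̄)² = 450.0000
r_1 = 144.0000 / 450.0000 = 0.320

0.320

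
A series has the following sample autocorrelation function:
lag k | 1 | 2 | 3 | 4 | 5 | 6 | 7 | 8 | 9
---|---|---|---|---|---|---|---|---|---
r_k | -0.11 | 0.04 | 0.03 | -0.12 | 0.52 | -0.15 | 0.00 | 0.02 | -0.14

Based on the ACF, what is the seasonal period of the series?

5

The largest autocorrelation is r_5 = 0.52; the remaining lags stay at or below 0.04.
The dominant spike at lag 5 indicates a seasonal period of 5.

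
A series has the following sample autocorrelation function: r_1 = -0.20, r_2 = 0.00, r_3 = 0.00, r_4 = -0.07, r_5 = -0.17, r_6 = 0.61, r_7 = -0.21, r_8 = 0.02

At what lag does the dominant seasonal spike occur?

6

The largest autocorrelation is r_6 = 0.61; the remaining lags stay at or below 0.02.
The dominant spike at lag 6 indicates a seasonal period of 6.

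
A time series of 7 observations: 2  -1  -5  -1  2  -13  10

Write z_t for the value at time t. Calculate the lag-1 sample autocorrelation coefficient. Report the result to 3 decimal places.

Mean z̄ = (2 − 1 − 5 − 1 + 2 − 13 + 10)/7 = -0.8571
Deviations from mean: 2.8571, -0.1429, -4.1429, -0.1429, 2.8571, -12.1429, 10.8571
Numerator Σ_{t=1}^{6}(z_t−z̄)(z_{t+1}−z̄) = -166.1633
Denominator Σ(z_t−z̄)² = 298.8571
r_1 = -166.1633 / 298.8571 = -0.556

-0.556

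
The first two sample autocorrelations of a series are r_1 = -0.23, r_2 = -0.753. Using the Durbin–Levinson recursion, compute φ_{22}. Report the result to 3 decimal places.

-0.851

φ_{22} = (r_2 − r_1²) / (1 − r_1²)
r_1² = (-0.23)² = 0.0529
Numerator = -0.753 − 0.0529 = -0.8059; denominator = 1 − 0.0529 = 0.9471
φ_{22} = -0.8059 / 0.9471 = -0.851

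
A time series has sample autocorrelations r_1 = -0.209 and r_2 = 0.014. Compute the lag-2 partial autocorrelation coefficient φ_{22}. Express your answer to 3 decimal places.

φ_{22} = (r_2 − r_1²) / (1 − r_1²)
r_1² = (-0.209)² = 0.043681
Numerator = 0.014 − 0.0437 = -0.0297; denominator = 1 − 0.0437 = 0.9563
φ_{22} = -0.0297 / 0.9563 = -0.031

-0.031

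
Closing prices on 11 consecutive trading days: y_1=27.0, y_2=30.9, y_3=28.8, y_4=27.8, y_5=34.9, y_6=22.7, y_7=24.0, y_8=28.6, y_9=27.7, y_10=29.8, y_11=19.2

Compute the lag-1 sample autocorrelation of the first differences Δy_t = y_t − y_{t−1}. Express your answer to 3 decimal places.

-0.394

First differences Δy: 3.9, -2.1, -1.0, 7.1, -12.2, 1.3, 4.6, -0.9, 2.1, -10.6
Mean of differences = -0.7800
Numerator Σ(Δy_t−Δȳ)(Δy_{t+1}−Δȳ) = -139.4464
Denominator Σ(Δy_t−Δȳ)² = 354.2160
r_1(Δy) = -139.4464 / 354.2160 = -0.394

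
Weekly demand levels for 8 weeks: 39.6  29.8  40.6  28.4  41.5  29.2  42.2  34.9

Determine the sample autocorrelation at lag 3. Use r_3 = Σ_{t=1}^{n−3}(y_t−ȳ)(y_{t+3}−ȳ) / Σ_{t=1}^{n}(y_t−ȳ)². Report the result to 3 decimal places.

-0.596

Mean ȳ = (39.6 + 29.8 + 40.6 + 28.4 + 41.5 + 29.2 + 42.2 + 34.9)/8 = 35.7750
Numerator Σ_{t=1}^{5}(y_t−ȳ)(y_{t+3}−ȳ) = -146.5344
Denominator Σ(y_t−ȳ)² = 246.0550
r_3 = -146.5344 / 246.0550 = -0.596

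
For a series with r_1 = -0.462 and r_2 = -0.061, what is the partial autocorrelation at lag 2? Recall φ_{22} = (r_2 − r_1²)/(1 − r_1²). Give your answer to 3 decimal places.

-0.349

φ_{22} = (r_2 − r_1²) / (1 − r_1²)
r_1² = (-0.462)² = 0.213444
Numerator = -0.061 − 0.2134 = -0.2744; denominator = 1 − 0.2134 = 0.7866
φ_{22} = -0.2744 / 0.7866 = -0.349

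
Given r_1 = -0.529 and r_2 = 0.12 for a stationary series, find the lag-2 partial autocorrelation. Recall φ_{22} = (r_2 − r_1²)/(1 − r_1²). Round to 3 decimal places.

-0.222

φ_{22} = (r_2 − r_1²) / (1 − r_1²)
r_1² = (-0.529)² = 0.279841
Numerator = 0.12 − 0.2798 = -0.1598; denominator = 1 − 0.2798 = 0.7202
φ_{22} = -0.1598 / 0.7202 = -0.222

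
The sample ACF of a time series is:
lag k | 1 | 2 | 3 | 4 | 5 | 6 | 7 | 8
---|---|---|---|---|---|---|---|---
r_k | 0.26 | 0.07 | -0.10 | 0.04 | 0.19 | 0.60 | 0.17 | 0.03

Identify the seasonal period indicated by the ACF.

The largest autocorrelation is r_6 = 0.60; the remaining lags stay at or below 0.26. The elevated value at lag 1 (0.26), dropping to 0.07 at lag 2, reflects decaying short-term dependence rather than seasonality.
The dominant spike at lag 6 indicates a seasonal period of 6.

6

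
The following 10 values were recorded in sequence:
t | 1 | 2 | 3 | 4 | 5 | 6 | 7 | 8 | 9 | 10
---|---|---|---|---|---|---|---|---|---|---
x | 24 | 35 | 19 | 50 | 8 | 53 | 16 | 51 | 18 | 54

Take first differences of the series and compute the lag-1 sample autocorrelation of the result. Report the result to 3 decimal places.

-0.912

First differences Δx: 11, -16, 31, -42, 45, -37, 35, -33, 36
Mean of differences = 3.3333
Numerator Σ(Δx_t−Δx̄)(Δx_{t+1}−Δx̄) = -9121.4444
Denominator Σ(Δx_t−Δx̄)² = 10006.0000
r_1(Δx) = -9121.4444 / 10006.0000 = -0.912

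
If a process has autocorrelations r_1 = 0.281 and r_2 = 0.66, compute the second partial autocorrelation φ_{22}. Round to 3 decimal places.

0.631

φ_{22} = (r_2 − r_1²) / (1 − r_1²)
r_1² = (0.281)² = 0.078961
Numerator = 0.66 − 0.0790 = 0.5810; denominator = 1 − 0.0790 = 0.9210
φ_{22} = 0.5810 / 0.9210 = 0.631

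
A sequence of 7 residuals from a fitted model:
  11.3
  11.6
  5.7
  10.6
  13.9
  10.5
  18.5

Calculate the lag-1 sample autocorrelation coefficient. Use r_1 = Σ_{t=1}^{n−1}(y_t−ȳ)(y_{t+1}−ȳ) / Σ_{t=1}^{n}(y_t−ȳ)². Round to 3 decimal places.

-0.065

Mean ȳ = (11.3 + 11.6 + 5.7 + 10.6 + 13.9 + 10.5 + 18.5)/7 = 11.7286
Deviations from mean: -0.4286, -0.1286, -6.0286, -1.1286, 2.1714, -1.2286, 6.7714
Σ(y_t−ȳ)(y_{t+1}−ȳ) = (0.0551) + (0.7751) + (6.8037) + (-2.4506) + (-2.6678) + (-8.3192) = -5.8037
Denominator Σ(y_t−ȳ)² = 89.8943
r_1 = -5.8037 / 89.8943 = -0.065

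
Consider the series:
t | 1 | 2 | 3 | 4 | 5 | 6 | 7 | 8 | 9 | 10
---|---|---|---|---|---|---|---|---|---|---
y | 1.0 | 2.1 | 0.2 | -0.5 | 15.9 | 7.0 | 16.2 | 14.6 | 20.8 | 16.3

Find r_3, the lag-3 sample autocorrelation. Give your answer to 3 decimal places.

0.072

Mean ȳ = (1.0 + 2.1 + 0.2 − 0.5 + 15.9 + 7.0 + 16.2 + 14.6 + 20.8 + 16.3)/10 = 9.3600
Σ(y_t−ȳ)(y_{t+3}−ȳ) = (82.4296) + (-47.4804) + (21.6176) + (-67.4424) + (34.2696) + (-26.9984) + (47.4696) = 43.8652
Denominator Σ(y_t−ȳ)² = 605.3440
r_3 = 43.8652 / 605.3440 = 0.072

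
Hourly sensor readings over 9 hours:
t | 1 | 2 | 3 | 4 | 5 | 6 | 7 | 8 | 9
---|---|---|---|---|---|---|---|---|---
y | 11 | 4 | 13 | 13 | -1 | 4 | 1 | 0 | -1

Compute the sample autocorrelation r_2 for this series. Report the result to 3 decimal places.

Mean ȳ = (11 + 4 + 13 + 13 − 1 + 4 + 1 + 0 − 1)/9 = 4.8889
Σ(y_t−ȳ)(y_{t+2}−ȳ) = (49.5679) + (-7.2099) + (-47.7654) + (-7.2099) + (22.9012) + (4.3457) + (22.9012) = 37.5309
Denominator Σ(y_t−ȳ)² = 278.8889
r_2 = 37.5309 / 278.8889 = 0.135

0.135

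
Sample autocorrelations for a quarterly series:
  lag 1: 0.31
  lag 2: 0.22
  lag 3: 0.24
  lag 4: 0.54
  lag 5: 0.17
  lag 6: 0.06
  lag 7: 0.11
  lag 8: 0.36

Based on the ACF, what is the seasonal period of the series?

The largest autocorrelation is r_4 = 0.54, with a weaker echo at lag 8 (0.36); the remaining lags stay at or below 0.31. The elevated value at lag 1 (0.31), dropping to 0.22 at lag 2, reflects decaying short-term dependence rather than seasonality.
The dominant spike at lag 4 indicates a seasonal period of 4.

4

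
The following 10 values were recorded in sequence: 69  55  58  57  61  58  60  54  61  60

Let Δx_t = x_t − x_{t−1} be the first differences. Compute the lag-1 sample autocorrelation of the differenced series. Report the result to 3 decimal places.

-0.394

First differences Δx: -14, 3, -1, 4, -3, 2, -6, 7, -1
Mean of differences = -1.0000
Numerator Σ(Δx_t−Δx̄)(Δx_{t+1}−Δx̄) = -123.0000
Denominator Σ(Δx_t−Δx̄)² = 312.0000
r_1(Δx) = -123.0000 / 312.0000 = -0.394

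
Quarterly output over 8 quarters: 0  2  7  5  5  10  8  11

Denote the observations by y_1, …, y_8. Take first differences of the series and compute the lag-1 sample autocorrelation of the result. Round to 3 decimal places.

-0.519

First differences Δy: 2, 5, -2, 0, 5, -2, 3
Mean of differences = 1.5714
Numerator Σ(Δy_t−Δȳ)(Δy_{t+1}−Δȳ) = -27.8980
Denominator Σ(Δy_t−Δȳ)² = 53.7143
r_1(Δy) = -27.8980 / 53.7143 = -0.519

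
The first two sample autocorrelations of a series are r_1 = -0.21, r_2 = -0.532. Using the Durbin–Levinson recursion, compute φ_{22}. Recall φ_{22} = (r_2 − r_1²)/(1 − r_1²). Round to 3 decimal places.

-0.603

φ_{22} = (r_2 − r_1²) / (1 − r_1²)
r_1² = (-0.21)² = 0.0441
Numerator = -0.532 − 0.0441 = -0.5761; denominator = 1 − 0.0441 = 0.9559
φ_{22} = -0.5761 / 0.9559 = -0.603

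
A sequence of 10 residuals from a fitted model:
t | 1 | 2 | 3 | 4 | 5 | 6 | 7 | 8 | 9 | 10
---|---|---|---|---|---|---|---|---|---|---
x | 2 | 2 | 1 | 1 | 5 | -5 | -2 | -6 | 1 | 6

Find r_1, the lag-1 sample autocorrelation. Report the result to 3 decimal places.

Mean x̄ = (2 + 2 + 1 + 1 + 5 − 5 − 2 − 6 + 1 + 6)/10 = 0.5000
Numerator Σ_{t=1}^{9}(x_t−x̄)(x_{t+1}−x̄) = 10.2500
Denominator Σ(x_t−x̄)² = 134.5000
r_1 = 10.2500 / 134.5000 = 0.076

0.076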